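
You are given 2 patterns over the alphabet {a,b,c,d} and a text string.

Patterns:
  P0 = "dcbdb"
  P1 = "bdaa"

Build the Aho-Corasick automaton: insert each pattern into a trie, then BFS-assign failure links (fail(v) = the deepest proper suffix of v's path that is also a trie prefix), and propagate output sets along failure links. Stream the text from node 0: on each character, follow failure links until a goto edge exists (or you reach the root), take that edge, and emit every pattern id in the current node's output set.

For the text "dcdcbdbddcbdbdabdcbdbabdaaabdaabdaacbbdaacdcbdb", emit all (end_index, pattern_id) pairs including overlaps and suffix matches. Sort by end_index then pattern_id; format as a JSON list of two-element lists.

Build:
Trie (insert patterns):
  n0 'ε': b→6 d→1
  n1 'd': c→2
  n2 'dc': b→3
  n3 'dcb': d→4
  n4 'dcbd': b→5
  n5 'dcbdb': ·  [P0 ends]
  n6 'b': d→7
  n7 'bd': a→8
  n8 'bda': a→9
  n9 'bdaa': ·  [P1 ends]

BFS fail/out derivation:
  fail(1) 'd': from fail(0)=0 chase 'd': 0 ⇒ 0;  out=∅∪out(0)=∅
  fail(6) 'b': from fail(0)=0 chase 'b': 0 ⇒ 0;  out=∅∪out(0)=∅
  fail(2) 'dc': from fail(1)=0 chase 'c': 0 ⇒ 0;  out=∅∪out(0)=∅
  fail(7) 'bd': from fail(6)=0 chase 'd': 0 ⇒ 1;  out=∅∪out(1)=∅
  fail(3) 'dcb': from fail(2)=0 chase 'b': 0 ⇒ 6;  out=∅∪out(6)=∅
  fail(8) 'bda': from fail(7)=1 chase 'a': 1→0 ⇒ 0;  out=∅∪out(0)=∅
  fail(4) 'dcbd': from fail(3)=6 chase 'd': 6 ⇒ 7;  out=∅∪out(7)=∅
  fail(9) 'bdaa': from fail(8)=0 chase 'a': 0 ⇒ 0;  out={1}∪out(0)={1}
  fail(5) 'dcbdb': from fail(4)=7 chase 'b': 7→1→0 ⇒ 6;  out={0}∪out(6)={0}

Run:
pos 0 'd': at 1
pos 1 'c': at 2
pos 2 'd': at 1 (fail-walked)
pos 3 'c': at 2
pos 4 'b': at 3
pos 5 'd': at 4
pos 6 'b': at 5  emit P0@[2:6]
pos 7 'd': at 7 (fail-walked)
pos 8 'd': at 1 (fail-walked)
pos 9 'c': at 2
pos 10 'b': at 3
pos 11 'd': at 4
pos 12 'b': at 5  emit P0@[8:12]
pos 13 'd': at 7 (fail-walked)
pos 14 'a': at 8
pos 15 'b': at 6 (fail-walked)
pos 16 'd': at 7
pos 17 'c': at 2 (fail-walked)
pos 18 'b': at 3
pos 19 'd': at 4
pos 20 'b': at 5  emit P0@[16:20]
pos 21 'a': at 0 (fail-walked)
pos 22 'b': at 6
pos 23 'd': at 7
pos 24 'a': at 8
pos 25 'a': at 9  emit P1@[22:25]
pos 26 'a': at 0 (fail-walked)
pos 27 'b': at 6
pos 28 'd': at 7
pos 29 'a': at 8
pos 30 'a': at 9  emit P1@[27:30]
pos 31 'b': at 6 (fail-walked)
pos 32 'd': at 7
pos 33 'a': at 8
pos 34 'a': at 9  emit P1@[31:34]
pos 35 'c': at 0 (fail-walked)
pos 36 'b': at 6
pos 37 'b': at 6 (fail-walked)
pos 38 'd': at 7
pos 39 'a': at 8
pos 40 'a': at 9  emit P1@[37:40]
pos 41 'c': at 0 (fail-walked)
pos 42 'd': at 1
pos 43 'c': at 2
pos 44 'b': at 3
pos 45 'd': at 4
pos 46 'b': at 5  emit P0@[42:46]

Result: [[6,0],[12,0],[20,0],[25,1],[30,1],[34,1],[40,1],[46,0]]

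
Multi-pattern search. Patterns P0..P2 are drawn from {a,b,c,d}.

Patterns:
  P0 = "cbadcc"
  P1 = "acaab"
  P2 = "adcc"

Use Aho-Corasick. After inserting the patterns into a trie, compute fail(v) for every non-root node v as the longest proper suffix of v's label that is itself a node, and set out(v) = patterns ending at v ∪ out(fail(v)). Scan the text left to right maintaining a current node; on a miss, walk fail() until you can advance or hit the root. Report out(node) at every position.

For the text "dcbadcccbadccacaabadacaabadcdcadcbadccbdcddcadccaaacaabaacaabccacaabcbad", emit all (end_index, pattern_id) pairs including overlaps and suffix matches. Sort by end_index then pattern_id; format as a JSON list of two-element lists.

Construct AC machine:
Trie nodes:
  n0 'ε': a→7 c→1
  n1 'c': b→2
  n2 'cb': a→3
  n3 'cba': d→4
  n4 'cbad': c→5
  n5 'cbadc': c→6
  n6 'cbadcc': ·  [P0 ends]
  n7 'a': c→8 d→12
  n8 'ac': a→9
  n9 'aca': a→10
  n10 'acaa': b→11
  n11 'acaab': ·  [P1 ends]
  n12 'ad': c→13
  n13 'adc': c→14
  n14 'adcc': ·  [P2 ends]

Failure links (BFS by depth):
  fail(1) 'c': from fail(0)=0 chase 'c': 0 ⇒ 0;  out=∅∪out(0)=∅
  fail(7) 'a': from fail(0)=0 chase 'a': 0 ⇒ 0;  out=∅∪out(0)=∅
  fail(2) 'cb': from fail(1)=0 chase 'b': 0 ⇒ 0;  out=∅∪out(0)=∅
  fail(8) 'ac': from fail(7)=0 chase 'c': 0 ⇒ 1;  out=∅∪out(1)=∅
  fail(12) 'ad': from fail(7)=0 chase 'd': 0 ⇒ 0;  out=∅∪out(0)=∅
  fail(3) 'cba': from fail(2)=0 chase 'a': 0 ⇒ 7;  out=∅∪out(7)=∅
  fail(9) 'aca': from fail(8)=1 chase 'a': 1→0 ⇒ 7;  out=∅∪out(7)=∅
  fail(13) 'adc': from fail(12)=0 chase 'c': 0 ⇒ 1;  out=∅∪out(1)=∅
  fail(4) 'cbad': from fail(3)=7 chase 'd': 7 ⇒ 12;  out=∅∪out(12)=∅
  fail(10) 'acaa': from fail(9)=7 chase 'a': 7→0 ⇒ 7;  out=∅∪out(7)=∅
  fail(14) 'adcc': from fail(13)=1 chase 'c': 1→0 ⇒ 1;  out={2}∪out(1)={2}
  fail(5) 'cbadc': from fail(4)=12 chase 'c': 12 ⇒ 13;  out=∅∪out(13)=∅
  fail(11) 'acaab': from fail(10)=7 chase 'b': 7→0 ⇒ 0;  out={1}∪out(0)={1}
  fail(6) 'cbadcc': from fail(5)=13 chase 'c': 13 ⇒ 14;  out={0}∪out(14)={0,2}

Run:
i=0 'd': node 0→0
i=1 'c': node 0→1
i=2 'b': node 1→2
i=3 'a': node 2→3
i=4 'd': node 3→4
i=5 'c': node 4→5
i=6 'c': node 5→6  ** P0@[1:6],P2@[3:6]
i=7 'c': node 6→1 (fail-walked)
i=8 'b': node 1→2
i=9 'a': node 2→3
i=10 'd': node 3→4
i=11 'c': node 4→5
i=12 'c': node 5→6  ** P0@[7:12],P2@[9:12]
i=13 'a': node 6→7 (fail-walked)
i=14 'c': node 7→8
i=15 'a': node 8→9
i=16 'a': node 9→10
i=17 'b': node 10→11  ** P1@[13:17]
i=18 'a': node 11→7 (fail-walked)
i=19 'd': node 7→12
i=20 'a': node 12→7 (fail-walked)
i=21 'c': node 7→8
i=22 'a': node 8→9
i=23 'a': node 9→10
i=24 'b': node 10→11  ** P1@[20:24]
i=25 'a': node 11→7 (fail-walked)
i=26 'd': node 7→12
i=27 'c': node 12→13
i=28 'd': node 13→0 (fail-walked)
i=29 'c': node 0→1
i=30 'a': node 1→7 (fail-walked)
i=31 'd': node 7→12
i=32 'c': node 12→13
i=33 'b': node 13→2 (fail-walked)
i=34 'a': node 2→3
i=35 'd': node 3→4
i=36 'c': node 4→5
i=37 'c': node 5→6  ** P0@[32:37],P2@[34:37]
i=38 'b': node 6→2 (fail-walked)
i=39 'd': node 2→0 (fail-walked)
i=40 'c': node 0→1
i=41 'd': node 1→0 (fail-walked)
i=42 'd': node 0→0
i=43 'c': node 0→1
i=44 'a': node 1→7 (fail-walked)
i=45 'd': node 7→12
i=46 'c': node 12→13
i=47 'c': node 13→14  ** P2@[44:47]
i=48 'a': node 14→7 (fail-walked)
i=49 'a': node 7→7 (fail-walked)
i=50 'a': node 7→7 (fail-walked)
i=51 'c': node 7→8
i=52 'a': node 8→9
i=53 'a': node 9→10
i=54 'b': node 10→11  ** P1@[50:54]
i=55 'a': node 11→7 (fail-walked)
i=56 'a': node 7→7 (fail-walked)
i=57 'c': node 7→8
i=58 'a': node 8→9
i=59 'a': node 9→10
i=60 'b': node 10→11  ** P1@[56:60]
i=61 'c': node 11→1 (fail-walked)
i=62 'c': node 1→1 (fail-walked)
i=63 'a': node 1→7 (fail-walked)
i=64 'c': node 7→8
i=65 'a': node 8→9
i=66 'a': node 9→10
i=67 'b': node 10→11  ** P1@[63:67]
i=68 'c': node 11→1 (fail-walked)
i=69 'b': node 1→2
i=70 'a': node 2→3
i=71 'd': node 3→4

All matches (sorted): [[6,0],[6,2],[12,0],[12,2],[17,1],[24,1],[37,0],[37,2],[47,2],[54,1],[60,1],[67,1]]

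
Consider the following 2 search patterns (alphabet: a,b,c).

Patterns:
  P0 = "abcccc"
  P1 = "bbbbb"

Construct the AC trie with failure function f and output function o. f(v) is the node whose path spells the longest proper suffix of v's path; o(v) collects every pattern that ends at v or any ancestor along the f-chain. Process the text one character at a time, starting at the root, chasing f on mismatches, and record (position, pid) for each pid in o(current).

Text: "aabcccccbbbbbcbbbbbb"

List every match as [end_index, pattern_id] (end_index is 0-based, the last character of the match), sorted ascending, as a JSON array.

Build:
Trie (insert patterns):
  n0 'ε': a→1 b→7
  n1 'a': b→2
  n2 'ab': c→3
  n3 'abc': c→4
  n4 'abcc': c→5
  n5 'abccc': c→6
  n6 'abcccc': ·  ←P0
  n7 'b': b→8
  n8 'bb': b→9
  n9 'bbb': b→10
  n10 'bbbb': b→11
  n11 'bbbbb': ·  ←P1

Failure links (BFS by depth):
  fail(1) 'a': from fail(0)=0 chase 'a': 0 ⇒ 0;  out=∅∪out(0)=∅
  fail(7) 'b': from fail(0)=0 chase 'b': 0 ⇒ 0;  out=∅∪out(0)=∅
  fail(2) 'ab': from fail(1)=0 chase 'b': 0 ⇒ 7;  out=∅∪out(7)=∅
  fail(8) 'bb': from fail(7)=0 chase 'b': 0 ⇒ 7;  out=∅∪out(7)=∅
  fail(3) 'abc': from fail(2)=7 chase 'c': 7→0 ⇒ 0;  out=∅∪out(0)=∅
  fail(9) 'bbb': from fail(8)=7 chase 'b': 7 ⇒ 8;  out=∅∪out(8)=∅
  fail(4) 'abcc': from fail(3)=0 chase 'c': 0 ⇒ 0;  out=∅∪out(0)=∅
  fail(10) 'bbbb': from fail(9)=8 chase 'b': 8 ⇒ 9;  out=∅∪out(9)=∅
  fail(5) 'abccc': from fail(4)=0 chase 'c': 0 ⇒ 0;  out=∅∪out(0)=∅
  fail(11) 'bbbbb': from fail(10)=9 chase 'b': 9 ⇒ 10;  out={1}∪out(10)={1}
  fail(6) 'abcccc': from fail(5)=0 chase 'c': 0 ⇒ 0;  out={0}∪out(0)={0}

Scan:
i=0 'a': node 0→1
i=1 'a': node 1→1 (via fail)
i=2 'b': node 1→2
i=3 'c': node 2→3
i=4 'c': node 3→4
i=5 'c': node 4→5
i=6 'c': node 5→6  ** P0@[1:6]
i=7 'c': node 6→0 (via fail)
i=8 'b': node 0→7
i=9 'b': node 7→8
i=10 'b': node 8→9
i=11 'b': node 9→10
i=12 'b': node 10→11  ** P1@[8:12]
i=13 'c': node 11→0 (via fail)
i=14 'b': node 0→7
i=15 'b': node 7→8
i=16 'b': node 8→9
i=17 'b': node 9→10
i=18 'b': node 10→11  ** P1@[14:18]
i=19 'b': node 11→11 (via fail)  ** P1@[15:19]

All matches (sorted): [[6,0],[12,1],[18,1],[19,1]]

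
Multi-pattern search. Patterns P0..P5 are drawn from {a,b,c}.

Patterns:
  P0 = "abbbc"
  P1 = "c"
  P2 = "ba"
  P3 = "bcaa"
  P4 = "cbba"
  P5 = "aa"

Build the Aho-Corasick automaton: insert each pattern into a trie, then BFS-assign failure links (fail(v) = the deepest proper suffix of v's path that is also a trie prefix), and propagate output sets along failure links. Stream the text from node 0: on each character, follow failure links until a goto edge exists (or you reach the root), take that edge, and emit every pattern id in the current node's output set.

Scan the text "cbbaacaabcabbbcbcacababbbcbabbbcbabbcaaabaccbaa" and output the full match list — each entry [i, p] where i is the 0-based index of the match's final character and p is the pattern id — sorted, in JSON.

Build automaton:
Trie (insert patterns):
  n0 'ε': a→1 b→7 c→6
  n1 'a': a→15 b→2
  n2 'ab': b→3
  n3 'abb': b→4
  n4 'abbb': c→5
  n5 'abbbc': ·  ←P0
  n6 'c': b→12  ←P1
  n7 'b': a→8 c→9
  n8 'ba': ·  ←P2
  n9 'bc': a→10
  n10 'bca': a→11
  n11 'bcaa': ·  ←P3
  n12 'cb': b→13
  n13 'cbb': a→14
  n14 'cbba': ·  ←P4
  n15 'aa': ·  ←P5

Failure links (BFS by depth):
  fail(1) 'a': from fail(0)=0 chase 'a': 0 ⇒ 0;  out=∅∪out(0)=∅
  fail(6) 'c': from fail(0)=0 chase 'c': 0 ⇒ 0;  out={1}∪out(0)={1}
  fail(7) 'b': from fail(0)=0 chase 'b': 0 ⇒ 0;  out=∅∪out(0)=∅
  fail(2) 'ab': from fail(1)=0 chase 'b': 0 ⇒ 7;  out=∅∪out(7)=∅
  fail(8) 'ba': from fail(7)=0 chase 'a': 0 ⇒ 1;  out={2}∪out(1)={2}
  fail(9) 'bc': from fail(7)=0 chase 'c': 0 ⇒ 6;  out=∅∪out(6)={1}
  fail(12) 'cb': from fail(6)=0 chase 'b': 0 ⇒ 7;  out=∅∪out(7)=∅
  fail(15) 'aa': from fail(1)=0 chase 'a': 0 ⇒ 1;  out={5}∪out(1)={5}
  fail(3) 'abb': from fail(2)=7 chase 'b': 7→0 ⇒ 7;  out=∅∪out(7)=∅
  fail(10) 'bca': from fail(9)=6 chase 'a': 6→0 ⇒ 1;  out=∅∪out(1)=∅
  fail(13) 'cbb': from fail(12)=7 chase 'b': 7→0 ⇒ 7;  out=∅∪out(7)=∅
  fail(4) 'abbb': from fail(3)=7 chase 'b': 7→0 ⇒ 7;  out=∅∪out(7)=∅
  fail(11) 'bcaa': from fail(10)=1 chase 'a': 1 ⇒ 15;  out={3}∪out(15)={3,5}
  fail(14) 'cbba': from fail(13)=7 chase 'a': 7 ⇒ 8;  out={4}∪out(8)={2,4}
  fail(5) 'abbbc': from fail(4)=7 chase 'c': 7 ⇒ 9;  out={0}∪out(9)={0,1}

Run:
[0] read 'c'  n0⇒n6  emit P1@[0:0]
[1] read 'b'  n6⇒n12
[2] read 'b'  n12⇒n13
[3] read 'a'  n13⇒n14  emit P2@[2:3],P4@[0:3]
[4] read 'a'  n14⇒n15 ·f  emit P5@[3:4]
[5] read 'c'  n15⇒n6 ·f  emit P1@[5:5]
[6] read 'a'  n6⇒n1 ·f
[7] read 'a'  n1⇒n15  emit P5@[6:7]
[8] read 'b'  n15⇒n2 ·f
[9] read 'c'  n2⇒n9 ·f  emit P1@[9:9]
[10] read 'a'  n9⇒n10
[11] read 'b'  n10⇒n2 ·f
[12] read 'b'  n2⇒n3
[13] read 'b'  n3⇒n4
[14] read 'c'  n4⇒n5  emit P0@[10:14],P1@[14:14]
[15] read 'b'  n5⇒n12 ·f
[16] read 'c'  n12⇒n9 ·f  emit P1@[16:16]
[17] read 'a'  n9⇒n10
[18] read 'c'  n10⇒n6 ·f  emit P1@[18:18]
[19] read 'a'  n6⇒n1 ·f
[20] read 'b'  n1⇒n2
[21] read 'a'  n2⇒n8 ·f  emit P2@[20:21]
[22] read 'b'  n8⇒n2 ·f
[23] read 'b'  n2⇒n3
[24] read 'b'  n3⇒n4
[25] read 'c'  n4⇒n5  emit P0@[21:25],P1@[25:25]
[26] read 'b'  n5⇒n12 ·f
[27] read 'a'  n12⇒n8 ·f  emit P2@[26:27]
[28] read 'b'  n8⇒n2 ·f
[29] read 'b'  n2⇒n3
[30] read 'b'  n3⇒n4
[31] read 'c'  n4⇒n5  emit P0@[27:31],P1@[31:31]
[32] read 'b'  n5⇒n12 ·f
[33] read 'a'  n12⇒n8 ·f  emit P2@[32:33]
[34] read 'b'  n8⇒n2 ·f
[35] read 'b'  n2⇒n3
[36] read 'c'  n3⇒n9 ·f  emit P1@[36:36]
[37] read 'a'  n9⇒n10
[38] read 'a'  n10⇒n11  emit P3@[35:38],P5@[37:38]
[39] read 'a'  n11⇒n15 ·f  emit P5@[38:39]
[40] read 'b'  n15⇒n2 ·f
[41] read 'a'  n2⇒n8 ·f  emit P2@[40:41]
[42] read 'c'  n8⇒n6 ·f  emit P1@[42:42]
[43] read 'c'  n6⇒n6 ·f  emit P1@[43:43]
[44] read 'b'  n6⇒n12
[45] read 'a'  n12⇒n8 ·f  emit P2@[44:45]
[46] read 'a'  n8⇒n15 ·f  emit P5@[45:46]

All matches (sorted): [[0,1],[3,2],[3,4],[4,5],[5,1],[7,5],[9,1],[14,0],[14,1],[16,1],[18,1],[21,2],[25,0],[25,1],[27,2],[31,0],[31,1],[33,2],[36,1],[38,3],[38,5],[39,5],[41,2],[42,1],[43,1],[45,2],[46,5]]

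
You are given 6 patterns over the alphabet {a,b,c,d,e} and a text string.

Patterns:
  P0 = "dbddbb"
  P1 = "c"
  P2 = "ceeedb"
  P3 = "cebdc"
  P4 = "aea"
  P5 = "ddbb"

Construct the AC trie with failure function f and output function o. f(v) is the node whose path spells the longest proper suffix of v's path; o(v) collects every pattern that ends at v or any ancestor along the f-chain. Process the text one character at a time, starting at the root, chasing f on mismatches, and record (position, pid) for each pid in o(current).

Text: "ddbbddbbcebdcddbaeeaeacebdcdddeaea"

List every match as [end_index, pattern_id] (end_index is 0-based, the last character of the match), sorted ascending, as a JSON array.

Construct AC machine:
Trie (insert patterns):
  n0 'ε': a→16 c→7 d→1
  n1 'd': b→2 d→19
  n2 'db': d→3
  n3 'dbd': d→4
  n4 'dbdd': b→5
  n5 'dbddb': b→6
  n6 'dbddbb': ·  ←P0
  n7 'c': e→8  ←P1
  n8 'ce': b→13 e→9
  n9 'cee': e→10
  n10 'ceee': d→11
  n11 'ceeed': b→12
  n12 'ceeedb': ·  ←P2
  n13 'ceb': d→14
  n14 'cebd': c→15
  n15 'cebdc': ·  ←P3
  n16 'a': e→17
  n17 'ae': a→18
  n18 'aea': ·  ←P4
  n19 'dd': b→20
  n20 'ddb': b→21
  n21 'ddbb': ·  ←P5

Failure links (BFS by depth):
  n1('d'): parent n0 fail=0; on 'd' 0 → fail=0;  out ∅∪∅=∅
  n7('c'): parent n0 fail=0; on 'c' 0 → fail=0;  out {1}∪∅={1}
  n16('a'): parent n0 fail=0; on 'a' 0 → fail=0;  out ∅∪∅=∅
  n2('db'): parent n1 fail=0; on 'b' 0 → fail=0;  out ∅∪∅=∅
  n8('ce'): parent n7 fail=0; on 'e' 0 → fail=0;  out ∅∪∅=∅
  n17('ae'): parent n16 fail=0; on 'e' 0 → fail=0;  out ∅∪∅=∅
  n19('dd'): parent n1 fail=0; on 'd' 0 → fail=1;  out ∅∪∅=∅
  n3('dbd'): parent n2 fail=0; on 'd' 0 → fail=1;  out ∅∪∅=∅
  n9('cee'): parent n8 fail=0; on 'e' 0 → fail=0;  out ∅∪∅=∅
  n13('ceb'): parent n8 fail=0; on 'b' 0 → fail=0;  out ∅∪∅=∅
  n18('aea'): parent n17 fail=0; on 'a' 0 → fail=16;  out {4}∪∅={4}
  n20('ddb'): parent n19 fail=1; on 'b' 1 → fail=2;  out ∅∪∅=∅
  n4('dbdd'): parent n3 fail=1; on 'd' 1 → fail=19;  out ∅∪∅=∅
  n10('ceee'): parent n9 fail=0; on 'e' 0 → fail=0;  out ∅∪∅=∅
  n14('cebd'): parent n13 fail=0; on 'd' 0 → fail=1;  out ∅∪∅=∅
  n21('ddbb'): parent n20 fail=2; on 'b' 2→0 → fail=0;  out {5}∪∅={5}
  n5('dbddb'): parent n4 fail=19; on 'b' 19 → fail=20;  out ∅∪∅=∅
  n11('ceeed'): parent n10 fail=0; on 'd' 0 → fail=1;  out ∅∪∅=∅
  n15('cebdc'): parent n14 fail=1; on 'c' 1→0 → fail=7;  out {3}∪{1}={1,3}
  n6('dbddbb'): parent n5 fail=20; on 'b' 20 → fail=21;  out {0}∪{5}={0,5}
  n12('ceeedb'): parent n11 fail=1; on 'b' 1 → fail=2;  out {2}∪∅={2}

Run:
[0] read 'd'  n0⇒n1
[1] read 'd'  n1⇒n19
[2] read 'b'  n19⇒n20
[3] read 'b'  n20⇒n21  ** P5@[0:3]
[4] read 'd'  n21⇒n1 (via fail)
[5] read 'd'  n1⇒n19
[6] read 'b'  n19⇒n20
[7] read 'b'  n20⇒n21  ** P5@[4:7]
[8] read 'c'  n21⇒n7 (via fail)  ** P1@[8:8]
[9] read 'e'  n7⇒n8
[10] read 'b'  n8⇒n13
[11] read 'd'  n13⇒n14
[12] read 'c'  n14⇒n15  ** P1@[12:12],P3@[8:12]
[13] read 'd'  n15⇒n1 (via fail)
[14] read 'd'  n1⇒n19
[15] read 'b'  n19⇒n20
[16] read 'a'  n20⇒n16 (via fail)
[17] read 'e'  n16⇒n17
[18] read 'e'  n17⇒n0 (via fail)
[19] read 'a'  n0⇒n16
[20] read 'e'  n16⇒n17
[21] read 'a'  n17⇒n18  ** P4@[19:21]
[22] read 'c'  n18⇒n7 (via fail)  ** P1@[22:22]
[23] read 'e'  n7⇒n8
[24] read 'b'  n8⇒n13
[25] read 'd'  n13⇒n14
[26] read 'c'  n14⇒n15  ** P1@[26:26],P3@[22:26]
[27] read 'd'  n15⇒n1 (via fail)
[28] read 'd'  n1⇒n19
[29] read 'd'  n19⇒n19 (via fail)
[30] read 'e'  n19⇒n0 (via fail)
[31] read 'a'  n0⇒n16
[32] read 'e'  n16⇒n17
[33] read 'a'  n17⇒n18  ** P4@[31:33]

Result: [[3,5],[7,5],[8,1],[12,1],[12,3],[21,4],[22,1],[26,1],[26,3],[33,4]]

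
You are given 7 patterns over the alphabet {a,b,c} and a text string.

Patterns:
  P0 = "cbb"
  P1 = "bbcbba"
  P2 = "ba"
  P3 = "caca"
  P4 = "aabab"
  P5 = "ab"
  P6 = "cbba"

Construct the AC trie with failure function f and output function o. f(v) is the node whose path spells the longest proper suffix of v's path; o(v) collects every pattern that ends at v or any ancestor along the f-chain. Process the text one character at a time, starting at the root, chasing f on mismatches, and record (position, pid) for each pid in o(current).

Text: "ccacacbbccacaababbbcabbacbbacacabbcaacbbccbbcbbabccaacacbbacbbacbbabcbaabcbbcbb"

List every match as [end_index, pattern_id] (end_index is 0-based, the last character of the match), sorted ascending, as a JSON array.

Build automaton:
Trie nodes:
  n0 'ε': a→14 b→4 c→1
  n1 'c': a→11 b→2
  n2 'cb': b→3
  n3 'cbb': a→20  ←P0
  n4 'b': a→10 b→5
  n5 'bb': c→6
  n6 'bbc': b→7
  n7 'bbcb': b→8
  n8 'bbcbb': a→9
  n9 'bbcbba': ·  ←P1
  n10 'ba': ·  ←P2
  n11 'ca': c→12
  n12 'cac': a→13
  n13 'caca': ·  ←P3
  n14 'a': a→15 b→19
  n15 'aa': b→16
  n16 'aab': a→17
  n17 'aaba': b→18
  n18 'aabab': ·  ←P4
  n19 'ab': ·  ←P5
  n20 'cbba': ·  ←P6

BFS fail/out derivation:
  n1('c'): parent n0 fail=0; on 'c' 0 → fail=0;  out ∅∪∅=∅
  n4('b'): parent n0 fail=0; on 'b' 0 → fail=0;  out ∅∪∅=∅
  n14('a'): parent n0 fail=0; on 'a' 0 → fail=0;  out ∅∪∅=∅
  n2('cb'): parent n1 fail=0; on 'b' 0 → fail=4;  out ∅∪∅=∅
  n5('bb'): parent n4 fail=0; on 'b' 0 → fail=4;  out ∅∪∅=∅
  n10('ba'): parent n4 fail=0; on 'a' 0 → fail=14;  out {2}∪∅={2}
  n11('ca'): parent n1 fail=0; on 'a' 0 → fail=14;  out ∅∪∅=∅
  n15('aa'): parent n14 fail=0; on 'a' 0 → fail=14;  out ∅∪∅=∅
  n19('ab'): parent n14 fail=0; on 'b' 0 → fail=4;  out {5}∪∅={5}
  n3('cbb'): parent n2 fail=4; on 'b' 4 → fail=5;  out {0}∪∅={0}
  n6('bbc'): parent n5 fail=4; on 'c' 4→0 → fail=1;  out ∅∪∅=∅
  n12('cac'): parent n11 fail=14; on 'c' 14→0 → fail=1;  out ∅∪∅=∅
  n16('aab'): parent n15 fail=14; on 'b' 14 → fail=19;  out ∅∪{5}={5}
  n7('bbcb'): parent n6 fail=1; on 'b' 1 → fail=2;  out ∅∪∅=∅
  n13('caca'): parent n12 fail=1; on 'a' 1 → fail=11;  out {3}∪∅={3}
  n17('aaba'): parent n16 fail=19; on 'a' 19→4 → fail=10;  out ∅∪{2}={2}
  n20('cbba'): parent n3 fail=5; on 'a' 5→4 → fail=10;  out {6}∪{2}={2,6}
  n8('bbcbb'): parent n7 fail=2; on 'b' 2 → fail=3;  out ∅∪{0}={0}
  n18('aabab'): parent n17 fail=10; on 'b' 10→14 → fail=19;  out {4}∪{5}={4,5}
  n9('bbcbba'): parent n8 fail=3; on 'a' 3 → fail=20;  out {1}∪{2,6}={1,2,6}

Run:
pos 0 'c': at 1
pos 1 'c': at 1 (fail-walked)
pos 2 'a': at 11
pos 3 'c': at 12
pos 4 'a': at 13  → match P3@[1:4]
pos 5 'c': at 12 (fail-walked)
pos 6 'b': at 2 (fail-walked)
pos 7 'b': at 3  → match P0@[5:7]
pos 8 'c': at 6 (fail-walked)
pos 9 'c': at 1 (fail-walked)
pos 10 'a': at 11
pos 11 'c': at 12
pos 12 'a': at 13  → match P3@[9:12]
pos 13 'a': at 15 (fail-walked)
pos 14 'b': at 16  → match P5@[13:14]
pos 15 'a': at 17  → match P2@[14:15]
pos 16 'b': at 18  → match P4@[12:16],P5@[15:16]
pos 17 'b': at 5 (fail-walked)
pos 18 'b': at 5 (fail-walked)
pos 19 'c': at 6
pos 20 'a': at 11 (fail-walked)
pos 21 'b': at 19 (fail-walked)  → match P5@[20:21]
pos 22 'b': at 5 (fail-walked)
pos 23 'a': at 10 (fail-walked)  → match P2@[22:23]
pos 24 'c': at 1 (fail-walked)
pos 25 'b': at 2
pos 26 'b': at 3  → match P0@[24:26]
pos 27 'a': at 20  → match P2@[26:27],P6@[24:27]
pos 28 'c': at 1 (fail-walked)
pos 29 'a': at 11
pos 30 'c': at 12
pos 31 'a': at 13  → match P3@[28:31]
pos 32 'b': at 19 (fail-walked)  → match P5@[31:32]
pos 33 'b': at 5 (fail-walked)
pos 34 'c': at 6
pos 35 'a': at 11 (fail-walked)
pos 36 'a': at 15 (fail-walked)
pos 37 'c': at 1 (fail-walked)
pos 38 'b': at 2
pos 39 'b': at 3  → match P0@[37:39]
pos 40 'c': at 6 (fail-walked)
pos 41 'c': at 1 (fail-walked)
pos 42 'b': at 2
pos 43 'b': at 3  → match P0@[41:43]
pos 44 'c': at 6 (fail-walked)
pos 45 'b': at 7
pos 46 'b': at 8  → match P0@[44:46]
pos 47 'a': at 9  → match P1@[42:47],P2@[46:47],P6@[44:47]
pos 48 'b': at 19 (fail-walked)  → match P5@[47:48]
pos 49 'c': at 1 (fail-walked)
pos 50 'c': at 1 (fail-walked)
pos 51 'a': at 11
pos 52 'a': at 15 (fail-walked)
pos 53 'c': at 1 (fail-walked)
pos 54 'a': at 11
pos 55 'c': at 12
pos 56 'b': at 2 (fail-walked)
pos 57 'b': at 3  → match P0@[55:57]
pos 58 'a': at 20  → match P2@[57:58],P6@[55:58]
pos 59 'c': at 1 (fail-walked)
pos 60 'b': at 2
pos 61 'b': at 3  → match P0@[59:61]
pos 62 'a': at 20  → match P2@[61:62],P6@[59:62]
pos 63 'c': at 1 (fail-walked)
pos 64 'b': at 2
pos 65 'b': at 3  → match P0@[63:65]
pos 66 'a': at 20  → match P2@[65:66],P6@[63:66]
pos 67 'b': at 19 (fail-walked)  → match P5@[66:67]
pos 68 'c': at 1 (fail-walked)
pos 69 'b': at 2
pos 70 'a': at 10 (fail-walked)  → match P2@[69:70]
pos 71 'a': at 15 (fail-walked)
pos 72 'b': at 16  → match P5@[71:72]
pos 73 'c': at 1 (fail-walked)
pos 74 'b': at 2
pos 75 'b': at 3  → match P0@[73:75]
pos 76 'c': at 6 (fail-walked)
pos 77 'b': at 7
pos 78 'b': at 8  → match P0@[76:78]

All matches (sorted): [[4,3],[7,0],[12,3],[14,5],[15,2],[16,4],[16,5],[21,5],[23,2],[26,0],[27,2],[27,6],[31,3],[32,5],[39,0],[43,0],[46,0],[47,1],[47,2],[47,6],[48,5],[57,0],[58,2],[58,6],[61,0],[62,2],[62,6],[65,0],[66,2],[66,6],[67,5],[70,2],[72,5],[75,0],[78,0]]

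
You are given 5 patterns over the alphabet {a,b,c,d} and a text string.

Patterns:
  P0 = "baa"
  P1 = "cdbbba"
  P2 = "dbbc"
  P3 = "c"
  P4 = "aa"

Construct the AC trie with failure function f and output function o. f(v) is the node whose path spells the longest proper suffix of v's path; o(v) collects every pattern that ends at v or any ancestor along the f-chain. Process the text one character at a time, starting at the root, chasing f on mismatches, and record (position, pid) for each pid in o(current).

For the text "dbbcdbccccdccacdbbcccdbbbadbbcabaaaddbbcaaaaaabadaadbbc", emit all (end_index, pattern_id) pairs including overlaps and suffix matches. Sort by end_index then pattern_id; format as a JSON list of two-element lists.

Build:
Trie (insert patterns):
  0='ε' goto a→14 b→1 c→4 d→10
  1='b' goto a→2
  2='ba' goto a→3
  3='baa' goto ·  ←P0
  4='c' goto d→5  ←P3
  5='cd' goto b→6
  6='cdb' goto b→7
  7='cdbb' goto b→8
  8='cdbbb' goto a→9
  9='cdbbba' goto ·  ←P1
  10='d' goto b→11
  11='db' goto b→12
  12='dbb' goto c→13
  13='dbbc' goto ·  ←P2
  14='a' goto a→15
  15='aa' goto ·  ←P4

BFS fail/out derivation:
  fail(1) 'b': from fail(0)=0 chase 'b': 0 ⇒ 0;  out=∅∪out(0)=∅
  fail(4) 'c': from fail(0)=0 chase 'c': 0 ⇒ 0;  out={3}∪out(0)={3}
  fail(10) 'd': from fail(0)=0 chase 'd': 0 ⇒ 0;  out=∅∪out(0)=∅
  fail(14) 'a': from fail(0)=0 chase 'a': 0 ⇒ 0;  out=∅∪out(0)=∅
  fail(2) 'ba': from fail(1)=0 chase 'a': 0 ⇒ 14;  out=∅∪out(14)=∅
  fail(5) 'cd': from fail(4)=0 chase 'd': 0 ⇒ 10;  out=∅∪out(10)=∅
  fail(11) 'db': from fail(10)=0 chase 'b': 0 ⇒ 1;  out=∅∪out(1)=∅
  fail(15) 'aa': from fail(14)=0 chase 'a': 0 ⇒ 14;  out={4}∪out(14)={4}
  fail(3) 'baa': from fail(2)=14 chase 'a': 14 ⇒ 15;  out={0}∪out(15)={0,4}
  fail(6) 'cdb': from fail(5)=10 chase 'b': 10 ⇒ 11;  out=∅∪out(11)=∅
  fail(12) 'dbb': from fail(11)=1 chase 'b': 1→0 ⇒ 1;  out=∅∪out(1)=∅
  fail(7) 'cdbb': from fail(6)=11 chase 'b': 11 ⇒ 12;  out=∅∪out(12)=∅
  fail(13) 'dbbc': from fail(12)=1 chase 'c': 1→0 ⇒ 4;  out={2}∪out(4)={2,3}
  fail(8) 'cdbbb': from fail(7)=12 chase 'b': 12→1→0 ⇒ 1;  out=∅∪out(1)=∅
  fail(9) 'cdbbba': from fail(8)=1 chase 'a': 1 ⇒ 2;  out={1}∪out(2)={1}

Run:
pos 0 'd': at 10
pos 1 'b': at 11
pos 2 'b': at 12
pos 3 'c': at 13  ** P2@[0:3],P3@[3:3]
pos 4 'd': at 5 (fail-walked)
pos 5 'b': at 6
pos 6 'c': at 4 (fail-walked)  ** P3@[6:6]
pos 7 'c': at 4 (fail-walked)  ** P3@[7:7]
pos 8 'c': at 4 (fail-walked)  ** P3@[8:8]
pos 9 'c': at 4 (fail-walked)  ** P3@[9:9]
pos 10 'd': at 5
pos 11 'c': at 4 (fail-walked)  ** P3@[11:11]
pos 12 'c': at 4 (fail-walked)  ** P3@[12:12]
pos 13 'a': at 14 (fail-walked)
pos 14 'c': at 4 (fail-walked)  ** P3@[14:14]
pos 15 'd': at 5
pos 16 'b': at 6
pos 17 'b': at 7
pos 18 'c': at 13 (fail-walked)  ** P2@[15:18],P3@[18:18]
pos 19 'c': at 4 (fail-walked)  ** P3@[19:19]
pos 20 'c': at 4 (fail-walked)  ** P3@[20:20]
pos 21 'd': at 5
pos 22 'b': at 6
pos 23 'b': at 7
pos 24 'b': at 8
pos 25 'a': at 9  ** P1@[20:25]
pos 26 'd': at 10 (fail-walked)
pos 27 'b': at 11
pos 28 'b': at 12
pos 29 'c': at 13  ** P2@[26:29],P3@[29:29]
pos 30 'a': at 14 (fail-walked)
pos 31 'b': at 1 (fail-walked)
pos 32 'a': at 2
pos 33 'a': at 3  ** P0@[31:33],P4@[32:33]
pos 34 'a': at 15 (fail-walked)  ** P4@[33:34]
pos 35 'd': at 10 (fail-walked)
pos 36 'd': at 10 (fail-walked)
pos 37 'b': at 11
pos 38 'b': at 12
pos 39 'c': at 13  ** P2@[36:39],P3@[39:39]
pos 40 'a': at 14 (fail-walked)
pos 41 'a': at 15  ** P4@[40:41]
pos 42 'a': at 15 (fail-walked)  ** P4@[41:42]
pos 43 'a': at 15 (fail-walked)  ** P4@[42:43]
pos 44 'a': at 15 (fail-walked)  ** P4@[43:44]
pos 45 'a': at 15 (fail-walked)  ** P4@[44:45]
pos 46 'b': at 1 (fail-walked)
pos 47 'a': at 2
pos 48 'd': at 10 (fail-walked)
pos 49 'a': at 14 (fail-walked)
pos 50 'a': at 15  ** P4@[49:50]
pos 51 'd': at 10 (fail-walked)
pos 52 'b': at 11
pos 53 'b': at 12
pos 54 'c': at 13  ** P2@[51:54],P3@[54:54]

Result: [[3,2],[3,3],[6,3],[7,3],[8,3],[9,3],[11,3],[12,3],[14,3],[18,2],[18,3],[19,3],[20,3],[25,1],[29,2],[29,3],[33,0],[33,4],[34,4],[39,2],[39,3],[41,4],[42,4],[43,4],[44,4],[45,4],[50,4],[54,2],[54,3]]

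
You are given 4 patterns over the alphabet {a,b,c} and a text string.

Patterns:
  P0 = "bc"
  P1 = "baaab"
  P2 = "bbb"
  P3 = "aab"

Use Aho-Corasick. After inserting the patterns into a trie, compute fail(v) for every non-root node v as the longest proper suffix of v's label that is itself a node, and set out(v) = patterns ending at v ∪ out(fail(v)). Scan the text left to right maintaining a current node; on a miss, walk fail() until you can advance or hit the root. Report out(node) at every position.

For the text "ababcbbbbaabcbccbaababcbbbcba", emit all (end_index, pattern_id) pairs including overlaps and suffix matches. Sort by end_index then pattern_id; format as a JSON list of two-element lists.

Construct AC machine:
Trie nodes:
  n0 'ε': a→9 b→1
  n1 'b': a→3 b→7 c→2
  n2 'bc': ·  [P0 ends]
  n3 'ba': a→4
  n4 'baa': a→5
  n5 'baaa': b→6
  n6 'baaab': ·  [P1 ends]
  n7 'bb': b→8
  n8 'bbb': ·  [P2 ends]
  n9 'a': a→10
  n10 'aa': b→11
  n11 'aab': ·  [P3 ends]

Failure links (BFS by depth):
  fail(1) 'b': from fail(0)=0 chase 'b': 0 ⇒ 0;  out=∅∪out(0)=∅
  fail(9) 'a': from fail(0)=0 chase 'a': 0 ⇒ 0;  out=∅∪out(0)=∅
  fail(2) 'bc': from fail(1)=0 chase 'c': 0 ⇒ 0;  out={0}∪out(0)={0}
  fail(3) 'ba': from fail(1)=0 chase 'a': 0 ⇒ 9;  out=∅∪out(9)=∅
  fail(7) 'bb': from fail(1)=0 chase 'b': 0 ⇒ 1;  out=∅∪out(1)=∅
  fail(10) 'aa': from fail(9)=0 chase 'a': 0 ⇒ 9;  out=∅∪out(9)=∅
  fail(4) 'baa': from fail(3)=9 chase 'a': 9 ⇒ 10;  out=∅∪out(10)=∅
  fail(8) 'bbb': from fail(7)=1 chase 'b': 1 ⇒ 7;  out={2}∪out(7)={2}
  fail(11) 'aab': from fail(10)=9 chase 'b': 9→0 ⇒ 1;  out={3}∪out(1)={3}
  fail(5) 'baaa': from fail(4)=10 chase 'a': 10→9 ⇒ 10;  out=∅∪out(10)=∅
  fail(6) 'baaab': from fail(5)=10 chase 'b': 10 ⇒ 11;  out={1}∪out(11)={1,3}

Text stream:
[0] read 'a'  n0⇒n9
[1] read 'b'  n9⇒n1 ·f
[2] read 'a'  n1⇒n3
[3] read 'b'  n3⇒n1 ·f
[4] read 'c'  n1⇒n2  emit P0@[3:4]
[5] read 'b'  n2⇒n1 ·f
[6] read 'b'  n1⇒n7
[7] read 'b'  n7⇒n8  emit P2@[5:7]
[8] read 'b'  n8⇒n8 ·f  emit P2@[6:8]
[9] read 'a'  n8⇒n3 ·f
[10] read 'a'  n3⇒n4
[11] read 'b'  n4⇒n11 ·f  emit P3@[9:11]
[12] read 'c'  n11⇒n2 ·f  emit P0@[11:12]
[13] read 'b'  n2⇒n1 ·f
[14] read 'c'  n1⇒n2  emit P0@[13:14]
[15] read 'c'  n2⇒n0 ·f
[16] read 'b'  n0⇒n1
[17] read 'a'  n1⇒n3
[18] read 'a'  n3⇒n4
[19] read 'b'  n4⇒n11 ·f  emit P3@[17:19]
[20] read 'a'  n11⇒n3 ·f
[21] read 'b'  n3⇒n1 ·f
[22] read 'c'  n1⇒n2  emit P0@[21:22]
[23] read 'b'  n2⇒n1 ·f
[24] read 'b'  n1⇒n7
[25] read 'b'  n7⇒n8  emit P2@[23:25]
[26] read 'c'  n8⇒n2 ·f  emit P0@[25:26]
[27] read 'b'  n2⇒n1 ·f
[28] read 'a'  n1⇒n3

Matches: [[4,0],[7,2],[8,2],[11,3],[12,0],[14,0],[19,3],[22,0],[25,2],[26,0]]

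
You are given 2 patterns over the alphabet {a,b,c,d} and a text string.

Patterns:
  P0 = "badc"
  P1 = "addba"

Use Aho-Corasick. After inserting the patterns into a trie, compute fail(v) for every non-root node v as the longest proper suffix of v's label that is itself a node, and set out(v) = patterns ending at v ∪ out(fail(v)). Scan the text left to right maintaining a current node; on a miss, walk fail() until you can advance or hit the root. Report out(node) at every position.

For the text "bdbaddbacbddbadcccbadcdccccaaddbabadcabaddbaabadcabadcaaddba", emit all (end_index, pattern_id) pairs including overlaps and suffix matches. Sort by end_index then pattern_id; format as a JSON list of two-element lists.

Build:
Trie (insert patterns):
  0='ε' goto a→5 b→1
  1='b' goto a→2
  2='ba' goto d→3
  3='bad' goto c→4
  4='badc' goto ·  [P0 ends]
  5='a' goto d→6
  6='ad' goto d→7
  7='add' goto b→8
  8='addb' goto a→9
  9='addba' goto ·  [P1 ends]

BFS fail/out derivation:
  n1('b'): parent n0 fail=0; on 'b' 0 → fail=0;  out ∅∪∅=∅
  n5('a'): parent n0 fail=0; on 'a' 0 → fail=0;  out ∅∪∅=∅
  n2('ba'): parent n1 fail=0; on 'a' 0 → fail=5;  out ∅∪∅=∅
  n6('ad'): parent n5 fail=0; on 'd' 0 → fail=0;  out ∅∪∅=∅
  n3('bad'): parent n2 fail=5; on 'd' 5 → fail=6;  out ∅∪∅=∅
  n7('add'): parent n6 fail=0; on 'd' 0 → fail=0;  out ∅∪∅=∅
  n4('badc'): parent n3 fail=6; on 'c' 6→0 → fail=0;  out {0}∪∅={0}
  n8('addb'): parent n7 fail=0; on 'b' 0 → fail=1;  out ∅∪∅=∅
  n9('addba'): parent n8 fail=1; on 'a' 1 → fail=2;  out {1}∪∅={1}

Run:
[0] read 'b'  n0⇒n1
[1] read 'd'  n1⇒n0 ·f
[2] read 'b'  n0⇒n1
[3] read 'a'  n1⇒n2
[4] read 'd'  n2⇒n3
[5] read 'd'  n3⇒n7 ·f
[6] read 'b'  n7⇒n8
[7] read 'a'  n8⇒n9  → match P1@[3:7]
[8] read 'c'  n9⇒n0 ·f
[9] read 'b'  n0⇒n1
[10] read 'd'  n1⇒n0 ·f
[11] read 'd'  n0⇒n0
[12] read 'b'  n0⇒n1
[13] read 'a'  n1⇒n2
[14] read 'd'  n2⇒n3
[15] read 'c'  n3⇒n4  → match P0@[12:15]
[16] read 'c'  n4⇒n0 ·f
[17] read 'c'  n0⇒n0
[18] read 'b'  n0⇒n1
[19] read 'a'  n1⇒n2
[20] read 'd'  n2⇒n3
[21] read 'c'  n3⇒n4  → match P0@[18:21]
[22] read 'd'  n4⇒n0 ·f
[23] read 'c'  n0⇒n0
[24] read 'c'  n0⇒n0
[25] read 'c'  n0⇒n0
[26] read 'c'  n0⇒n0
[27] read 'a'  n0⇒n5
[28] read 'a'  n5⇒n5 ·f
[29] read 'd'  n5⇒n6
[30] read 'd'  n6⇒n7
[31] read 'b'  n7⇒n8
[32] read 'a'  n8⇒n9  → match P1@[28:32]
[33] read 'b'  n9⇒n1 ·f
[34] read 'a'  n1⇒n2
[35] read 'd'  n2⇒n3
[36] read 'c'  n3⇒n4  → match P0@[33:36]
[37] read 'a'  n4⇒n5 ·f
[38] read 'b'  n5⇒n1 ·f
[39] read 'a'  n1⇒n2
[40] read 'd'  n2⇒n3
[41] read 'd'  n3⇒n7 ·f
[42] read 'b'  n7⇒n8
[43] read 'a'  n8⇒n9  → match P1@[39:43]
[44] read 'a'  n9⇒n5 ·f
[45] read 'b'  n5⇒n1 ·f
[46] read 'a'  n1⇒n2
[47] read 'd'  n2⇒n3
[48] read 'c'  n3⇒n4  → match P0@[45:48]
[49] read 'a'  n4⇒n5 ·f
[50] read 'b'  n5⇒n1 ·f
[51] read 'a'  n1⇒n2
[52] read 'd'  n2⇒n3
[53] read 'c'  n3⇒n4  → match P0@[50:53]
[54] read 'a'  n4⇒n5 ·f
[55] read 'a'  n5⇒n5 ·f
[56] read 'd'  n5⇒n6
[57] read 'd'  n6⇒n7
[58] read 'b'  n7⇒n8
[59] read 'a'  n8⇒n9  → match P1@[55:59]

All matches (sorted): [[7,1],[15,0],[21,0],[32,1],[36,0],[43,1],[48,0],[53,0],[59,1]]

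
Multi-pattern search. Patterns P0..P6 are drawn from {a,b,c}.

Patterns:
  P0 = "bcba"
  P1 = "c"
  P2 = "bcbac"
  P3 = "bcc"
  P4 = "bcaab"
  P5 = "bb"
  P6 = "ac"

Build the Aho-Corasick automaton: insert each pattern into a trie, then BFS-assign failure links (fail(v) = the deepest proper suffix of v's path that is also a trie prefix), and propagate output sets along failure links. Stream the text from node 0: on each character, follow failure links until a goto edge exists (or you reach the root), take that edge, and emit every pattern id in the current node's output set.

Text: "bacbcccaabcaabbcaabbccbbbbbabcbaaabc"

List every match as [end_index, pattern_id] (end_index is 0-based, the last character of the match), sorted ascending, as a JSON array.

Build:
Trie (insert patterns):
  0='ε' goto a→12 b→1 c→5
  1='b' goto b→11 c→2
  2='bc' goto a→8 b→3 c→7
  3='bcb' goto a→4
  4='bcba' goto c→6  [P0 ends]
  5='c' goto ·  [P1 ends]
  6='bcbac' goto ·  [P2 ends]
  7='bcc' goto ·  [P3 ends]
  8='bca' goto a→9
  9='bcaa' goto b→10
  10='bcaab' goto ·  [P4 ends]
  11='bb' goto ·  [P5 ends]
  12='a' goto c→13
  13='ac' goto ·  [P6 ends]

Failure links (BFS by depth):
  n1('b'): parent n0 fail=0; on 'b' 0 → fail=0;  out ∅∪∅=∅
  n5('c'): parent n0 fail=0; on 'c' 0 → fail=0;  out {1}∪∅={1}
  n12('a'): parent n0 fail=0; on 'a' 0 → fail=0;  out ∅∪∅=∅
  n2('bc'): parent n1 fail=0; on 'c' 0 → fail=5;  out ∅∪{1}={1}
  n11('bb'): parent n1 fail=0; on 'b' 0 → fail=1;  out {5}∪∅={5}
  n13('ac'): parent n12 fail=0; on 'c' 0 → fail=5;  out {6}∪{1}={1,6}
  n3('bcb'): parent n2 fail=5; on 'b' 5→0 → fail=1;  out ∅∪∅=∅
  n7('bcc'): parent n2 fail=5; on 'c' 5→0 → fail=5;  out {3}∪{1}={1,3}
  n8('bca'): parent n2 fail=5; on 'a' 5→0 → fail=12;  out ∅∪∅=∅
  n4('bcba'): parent n3 fail=1; on 'a' 1→0 → fail=12;  out {0}∪∅={0}
  n9('bcaa'): parent n8 fail=12; on 'a' 12→0 → fail=12;  out ∅∪∅=∅
  n6('bcbac'): parent n4 fail=12; on 'c' 12 → fail=13;  out {2}∪{1,6}={1,2,6}
  n10('bcaab'): parent n9 fail=12; on 'b' 12→0 → fail=1;  out {4}∪∅={4}

Text stream:
i=0 'b': node 0→1
i=1 'a': node 1→12 (fail-walked)
i=2 'c': node 12→13  → match P1@[2:2],P6@[1:2]
i=3 'b': node 13→1 (fail-walked)
i=4 'c': node 1→2  → match P1@[4:4]
i=5 'c': node 2→7  → match P1@[5:5],P3@[3:5]
i=6 'c': node 7→5 (fail-walked)  → match P1@[6:6]
i=7 'a': node 5→12 (fail-walked)
i=8 'a': node 12→12 (fail-walked)
i=9 'b': node 12→1 (fail-walked)
i=10 'c': node 1→2  → match P1@[10:10]
i=11 'a': node 2→8
i=12 'a': node 8→9
i=13 'b': node 9→10  → match P4@[9:13]
i=14 'b': node 10→11 (fail-walked)  → match P5@[13:14]
i=15 'c': node 11→2 (fail-walked)  → match P1@[15:15]
i=16 'a': node 2→8
i=17 'a': node 8→9
i=18 'b': node 9→10  → match P4@[14:18]
i=19 'b': node 10→11 (fail-walked)  → match P5@[18:19]
i=20 'c': node 11→2 (fail-walked)  → match P1@[20:20]
i=21 'c': node 2→7  → match P1@[21:21],P3@[19:21]
i=22 'b': node 7→1 (fail-walked)
i=23 'b': node 1→11  → match P5@[22:23]
i=24 'b': node 11→11 (fail-walked)  → match P5@[23:24]
i=25 'b': node 11→11 (fail-walked)  → match P5@[24:25]
i=26 'b': node 11→11 (fail-walked)  → match P5@[25:26]
i=27 'a': node 11→12 (fail-walked)
i=28 'b': node 12→1 (fail-walked)
i=29 'c': node 1→2  → match P1@[29:29]
i=30 'b': node 2→3
i=31 'a': node 3→4  → match P0@[28:31]
i=32 'a': node 4→12 (fail-walked)
i=33 'a': node 12→12 (fail-walked)
i=34 'b': node 12→1 (fail-walked)
i=35 'c': node 1→2  → match P1@[35:35]

Matches: [[2,1],[2,6],[4,1],[5,1],[5,3],[6,1],[10,1],[13,4],[14,5],[15,1],[18,4],[19,5],[20,1],[21,1],[21,3],[23,5],[24,5],[25,5],[26,5],[29,1],[31,0],[35,1]]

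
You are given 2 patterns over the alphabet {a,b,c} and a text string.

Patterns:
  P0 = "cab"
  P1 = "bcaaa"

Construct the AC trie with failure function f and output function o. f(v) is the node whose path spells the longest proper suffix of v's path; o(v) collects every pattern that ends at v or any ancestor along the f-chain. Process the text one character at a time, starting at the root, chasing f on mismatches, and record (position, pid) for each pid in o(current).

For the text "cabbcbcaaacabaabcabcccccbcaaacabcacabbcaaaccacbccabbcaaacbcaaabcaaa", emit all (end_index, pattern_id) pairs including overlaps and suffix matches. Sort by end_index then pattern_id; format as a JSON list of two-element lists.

Build:
Trie (insert patterns):
  0='ε' goto b→4 c→1
  1='c' goto a→2
  2='ca' goto b→3
  3='cab' goto ·  [P0 ends]
  4='b' goto c→5
  5='bc' goto a→6
  6='bca' goto a→7
  7='bcaa' goto a→8
  8='bcaaa' goto ·  [P1 ends]

BFS fail/out derivation:
  fail(1) 'c': from fail(0)=0 chase 'c': 0 ⇒ 0;  out=∅∪out(0)=∅
  fail(4) 'b': from fail(0)=0 chase 'b': 0 ⇒ 0;  out=∅∪out(0)=∅
  fail(2) 'ca': from fail(1)=0 chase 'a': 0 ⇒ 0;  out=∅∪out(0)=∅
  fail(5) 'bc': from fail(4)=0 chase 'c': 0 ⇒ 1;  out=∅∪out(1)=∅
  fail(3) 'cab': from fail(2)=0 chase 'b': 0 ⇒ 4;  out={0}∪out(4)={0}
  fail(6) 'bca': from fail(5)=1 chase 'a': 1 ⇒ 2;  out=∅∪out(2)=∅
  fail(7) 'bcaa': from fail(6)=2 chase 'a': 2→0 ⇒ 0;  out=∅∪out(0)=∅
  fail(8) 'bcaaa': from fail(7)=0 chase 'a': 0 ⇒ 0;  out={1}∪out(0)={1}

Text stream:
pos 0 'c': at 1
pos 1 'a': at 2
pos 2 'b': at 3  emit P0@[0:2]
pos 3 'b': at 4 ·f
pos 4 'c': at 5
pos 5 'b': at 4 ·f
pos 6 'c': at 5
pos 7 'a': at 6
pos 8 'a': at 7
pos 9 'a': at 8  emit P1@[5:9]
pos 10 'c': at 1 ·f
pos 11 'a': at 2
pos 12 'b': at 3  emit P0@[10:12]
pos 13 'a': at 0 ·f
pos 14 'a': at 0
pos 15 'b': at 4
pos 16 'c': at 5
pos 17 'a': at 6
pos 18 'b': at 3 ·f  emit P0@[16:18]
pos 19 'c': at 5 ·f
pos 20 'c': at 1 ·f
pos 21 'c': at 1 ·f
pos 22 'c': at 1 ·f
pos 23 'c': at 1 ·f
pos 24 'b': at 4 ·f
pos 25 'c': at 5
pos 26 'a': at 6
pos 27 'a': at 7
pos 28 'a': at 8  emit P1@[24:28]
pos 29 'c': at 1 ·f
pos 30 'a': at 2
pos 31 'b': at 3  emit P0@[29:31]
pos 32 'c': at 5 ·f
pos 33 'a': at 6
pos 34 'c': at 1 ·f
pos 35 'a': at 2
pos 36 'b': at 3  emit P0@[34:36]
pos 37 'b': at 4 ·f
pos 38 'c': at 5
pos 39 'a': at 6
pos 40 'a': at 7
pos 41 'a': at 8  emit P1@[37:41]
pos 42 'c': at 1 ·f
pos 43 'c': at 1 ·f
pos 44 'a': at 2
pos 45 'c': at 1 ·f
pos 46 'b': at 4 ·f
pos 47 'c': at 5
pos 48 'c': at 1 ·f
pos 49 'a': at 2
pos 50 'b': at 3  emit P0@[48:50]
pos 51 'b': at 4 ·f
pos 52 'c': at 5
pos 53 'a': at 6
pos 54 'a': at 7
pos 55 'a': at 8  emit P1@[51:55]
pos 56 'c': at 1 ·f
pos 57 'b': at 4 ·f
pos 58 'c': at 5
pos 59 'a': at 6
pos 60 'a': at 7
pos 61 'a': at 8  emit P1@[57:61]
pos 62 'b': at 4 ·f
pos 63 'c': at 5
pos 64 'a': at 6
pos 65 'a': at 7
pos 66 'a': at 8  emit P1@[62:66]

Result: [[2,0],[9,1],[12,0],[18,0],[28,1],[31,0],[36,0],[41,1],[50,0],[55,1],[61,1],[66,1]]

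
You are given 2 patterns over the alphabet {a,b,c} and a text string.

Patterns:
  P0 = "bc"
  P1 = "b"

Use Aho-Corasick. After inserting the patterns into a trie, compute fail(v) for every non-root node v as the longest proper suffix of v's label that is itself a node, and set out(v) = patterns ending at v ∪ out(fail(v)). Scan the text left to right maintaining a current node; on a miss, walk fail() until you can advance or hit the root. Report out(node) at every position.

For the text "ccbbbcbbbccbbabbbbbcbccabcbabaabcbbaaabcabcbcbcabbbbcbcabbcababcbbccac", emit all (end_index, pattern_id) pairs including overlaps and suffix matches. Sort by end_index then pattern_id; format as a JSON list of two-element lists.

Construct AC machine:
Trie (insert patterns):
  n0 'ε': b→1
  n1 'b': c→2  ←P1
  n2 'bc': ·  ←P0

Failure links (BFS by depth):
  fail(1) 'b': from fail(0)=0 chase 'b': 0 ⇒ 0;  out={1}∪out(0)={1}
  fail(2) 'bc': from fail(1)=0 chase 'c': 0 ⇒ 0;  out={0}∪out(0)={0}

Text stream:
[0] read 'c'  n0⇒n0
[1] read 'c'  n0⇒n0
[2] read 'b'  n0⇒n1  ** P1@[2:2]
[3] read 'b'  n1⇒n1 (fail-walked)  ** P1@[3:3]
[4] read 'b'  n1⇒n1 (fail-walked)  ** P1@[4:4]
[5] read 'c'  n1⇒n2  ** P0@[4:5]
[6] read 'b'  n2⇒n1 (fail-walked)  ** P1@[6:6]
[7] read 'b'  n1⇒n1 (fail-walked)  ** P1@[7:7]
[8] read 'b'  n1⇒n1 (fail-walked)  ** P1@[8:8]
[9] read 'c'  n1⇒n2  ** P0@[8:9]
[10] read 'c'  n2⇒n0 (fail-walked)
[11] read 'b'  n0⇒n1  ** P1@[11:11]
[12] read 'b'  n1⇒n1 (fail-walked)  ** P1@[12:12]
[13] read 'a'  n1⇒n0 (fail-walked)
[14] read 'b'  n0⇒n1  ** P1@[14:14]
[15] read 'b'  n1⇒n1 (fail-walked)  ** P1@[15:15]
[16] read 'b'  n1⇒n1 (fail-walked)  ** P1@[16:16]
[17] read 'b'  n1⇒n1 (fail-walked)  ** P1@[17:17]
[18] read 'b'  n1⇒n1 (fail-walked)  ** P1@[18:18]
[19] read 'c'  n1⇒n2  ** P0@[18:19]
[20] read 'b'  n2⇒n1 (fail-walked)  ** P1@[20:20]
[21] read 'c'  n1⇒n2  ** P0@[20:21]
[22] read 'c'  n2⇒n0 (fail-walked)
[23] read 'a'  n0⇒n0
[24] read 'b'  n0⇒n1  ** P1@[24:24]
[25] read 'c'  n1⇒n2  ** P0@[24:25]
[26] read 'b'  n2⇒n1 (fail-walked)  ** P1@[26:26]
[27] read 'a'  n1⇒n0 (fail-walked)
[28] read 'b'  n0⇒n1  ** P1@[28:28]
[29] read 'a'  n1⇒n0 (fail-walked)
[30] read 'a'  n0⇒n0
[31] read 'b'  n0⇒n1  ** P1@[31:31]
[32] read 'c'  n1⇒n2  ** P0@[31:32]
[33] read 'b'  n2⇒n1 (fail-walked)  ** P1@[33:33]
[34] read 'b'  n1⇒n1 (fail-walked)  ** P1@[34:34]
[35] read 'a'  n1⇒n0 (fail-walked)
[36] read 'a'  n0⇒n0
[37] read 'a'  n0⇒n0
[38] read 'b'  n0⇒n1  ** P1@[38:38]
[39] read 'c'  n1⇒n2  ** P0@[38:39]
[40] read 'a'  n2⇒n0 (fail-walked)
[41] read 'b'  n0⇒n1  ** P1@[41:41]
[42] read 'c'  n1⇒n2  ** P0@[41:42]
[43] read 'b'  n2⇒n1 (fail-walked)  ** P1@[43:43]
[44] read 'c'  n1⇒n2  ** P0@[43:44]
[45] read 'b'  n2⇒n1 (fail-walked)  ** P1@[45:45]
[46] read 'c'  n1⇒n2  ** P0@[45:46]
[47] read 'a'  n2⇒n0 (fail-walked)
[48] read 'b'  n0⇒n1  ** P1@[48:48]
[49] read 'b'  n1⇒n1 (fail-walked)  ** P1@[49:49]
[50] read 'b'  n1⇒n1 (fail-walked)  ** P1@[50:50]
[51] read 'b'  n1⇒n1 (fail-walked)  ** P1@[51:51]
[52] read 'c'  n1⇒n2  ** P0@[51:52]
[53] read 'b'  n2⇒n1 (fail-walked)  ** P1@[53:53]
[54] read 'c'  n1⇒n2  ** P0@[53:54]
[55] read 'a'  n2⇒n0 (fail-walked)
[56] read 'b'  n0⇒n1  ** P1@[56:56]
[57] read 'b'  n1⇒n1 (fail-walked)  ** P1@[57:57]
[58] read 'c'  n1⇒n2  ** P0@[57:58]
[59] read 'a'  n2⇒n0 (fail-walked)
[60] read 'b'  n0⇒n1  ** P1@[60:60]
[61] read 'a'  n1⇒n0 (fail-walked)
[62] read 'b'  n0⇒n1  ** P1@[62:62]
[63] read 'c'  n1⇒n2  ** P0@[62:63]
[64] read 'b'  n2⇒n1 (fail-walked)  ** P1@[64:64]
[65] read 'b'  n1⇒n1 (fail-walked)  ** P1@[65:65]
[66] read 'c'  n1⇒n2  ** P0@[65:66]
[67] read 'c'  n2⇒n0 (fail-walked)
[68] read 'a'  n0⇒n0
[69] read 'c'  n0⇒n0

All matches (sorted): [[2,1],[3,1],[4,1],[5,0],[6,1],[7,1],[8,1],[9,0],[11,1],[12,1],[14,1],[15,1],[16,1],[17,1],[18,1],[19,0],[20,1],[21,0],[24,1],[25,0],[26,1],[28,1],[31,1],[32,0],[33,1],[34,1],[38,1],[39,0],[41,1],[42,0],[43,1],[44,0],[45,1],[46,0],[48,1],[49,1],[50,1],[51,1],[52,0],[53,1],[54,0],[56,1],[57,1],[58,0],[60,1],[62,1],[63,0],[64,1],[65,1],[66,0]]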